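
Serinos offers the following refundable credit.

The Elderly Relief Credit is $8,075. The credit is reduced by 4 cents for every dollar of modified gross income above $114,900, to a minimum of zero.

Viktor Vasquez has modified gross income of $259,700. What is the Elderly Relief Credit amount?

Elderly Relief Credit: 4% of the $144,800 excess over $114,900 is $5,792; credit = $8,075 − $5,792 = $2,283.

$2,283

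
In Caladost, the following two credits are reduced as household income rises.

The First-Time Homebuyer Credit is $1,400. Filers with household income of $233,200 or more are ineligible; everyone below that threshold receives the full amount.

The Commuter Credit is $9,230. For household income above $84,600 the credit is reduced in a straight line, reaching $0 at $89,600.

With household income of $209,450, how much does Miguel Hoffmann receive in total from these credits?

First-Time Homebuyer Credit: $209,450 is below the $233,200 cutoff, so the full $1,400 applies.
Commuter Credit: $209,450 is at or above $89,600, so the credit is $0.
Total: $1,400 + $0 = $1,400.

$1,400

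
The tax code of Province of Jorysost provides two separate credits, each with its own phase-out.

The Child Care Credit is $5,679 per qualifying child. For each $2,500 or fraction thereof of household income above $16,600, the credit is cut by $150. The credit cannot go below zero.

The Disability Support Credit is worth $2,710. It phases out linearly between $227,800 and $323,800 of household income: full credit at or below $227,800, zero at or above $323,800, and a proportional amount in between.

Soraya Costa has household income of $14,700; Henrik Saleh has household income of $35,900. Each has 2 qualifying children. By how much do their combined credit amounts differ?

$1,200

Soraya ($14,700): Child Care Credit: base = 2 × $5,679 = $11,358. $14,700 is at or below the $16,600 threshold, so the full $11,358 applies. Disability Support Credit: $14,700 is at or below the $227,800 threshold, so the full $2,710 applies. total $11,358 + $2,710 = $14,068
Henrik ($35,900): Child Care Credit: base = 2 × $5,679 = $11,358. income exceeds $16,600 by $19,300, which is 8 full-or-partial $2,500 increments; reduction = 8 × $150 = $1,200, leaving $10,158. Disability Support Credit: $35,900 is at or below the $227,800 threshold, so the full $2,710 applies. total $10,158 + $2,710 = $12,868
Difference: |$14,068 − $12,868| = $1,200.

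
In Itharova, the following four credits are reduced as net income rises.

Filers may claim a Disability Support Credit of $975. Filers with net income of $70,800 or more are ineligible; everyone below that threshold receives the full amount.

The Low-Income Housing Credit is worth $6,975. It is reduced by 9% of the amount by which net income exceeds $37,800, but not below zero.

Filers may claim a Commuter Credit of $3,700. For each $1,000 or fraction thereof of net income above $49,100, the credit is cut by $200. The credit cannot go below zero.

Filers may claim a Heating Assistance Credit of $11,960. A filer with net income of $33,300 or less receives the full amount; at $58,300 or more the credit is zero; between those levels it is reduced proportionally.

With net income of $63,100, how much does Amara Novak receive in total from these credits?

$6,573

Disability Support Credit: $63,100 is below the $70,800 cutoff, so the full $975 applies.
Low-Income Housing Credit: 9% of the $25,300 excess over $37,800 is $2,277; credit = $6,975 − $2,277 = $4,698.
Commuter Credit: income exceeds $49,100 by $14,000, which is 14 full-or-partial $1,000 increments; reduction = 14 × $200 = $2,800, leaving $900.
Heating Assistance Credit: $63,100 is at or above $58,300, so the credit is $0.
Total: $975 + $4,698 + $900 + $0 = $6,573.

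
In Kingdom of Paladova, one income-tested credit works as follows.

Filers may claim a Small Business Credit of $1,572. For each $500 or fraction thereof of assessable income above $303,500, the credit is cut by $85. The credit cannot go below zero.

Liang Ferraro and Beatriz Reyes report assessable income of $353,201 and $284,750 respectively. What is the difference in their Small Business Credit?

$1,572

Liang ($353,201): Small Business Credit: income exceeds $303,500 by $49,701 → 100 increments × $85 = $8,500 ≥ base, so the credit is $0.
Beatriz ($284,750): Small Business Credit: $284,750 is at or below the $303,500 threshold, so the full $1,572 applies.
Difference: |$0 − $1,572| = $1,572.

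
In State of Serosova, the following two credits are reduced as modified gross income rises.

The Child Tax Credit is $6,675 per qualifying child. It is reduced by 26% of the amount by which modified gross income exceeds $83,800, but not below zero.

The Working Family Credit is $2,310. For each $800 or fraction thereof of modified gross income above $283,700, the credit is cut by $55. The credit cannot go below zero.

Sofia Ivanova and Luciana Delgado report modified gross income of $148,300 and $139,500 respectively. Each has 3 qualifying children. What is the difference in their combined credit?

Sofia ($148,300): Child Tax Credit: base = 3 × $6,675 = $20,025. 26% of the $64,500 excess over $83,800 is $16,770; credit = $20,025 − $16,770 = $3,255. Working Family Credit: $148,300 is at or below the $283,700 threshold, so the full $2,310 applies. total $3,255 + $2,310 = $5,565
Luciana ($139,500): Child Tax Credit: base = 3 × $6,675 = $20,025. 26% of the $55,700 excess over $83,800 is $14,482; credit = $20,025 − $14,482 = $5,543. Working Family Credit: $139,500 is at or below the $283,700 threshold, so the full $2,310 applies. total $5,543 + $2,310 = $7,853
Difference: |$5,565 − $7,853| = $2,288.

$2,288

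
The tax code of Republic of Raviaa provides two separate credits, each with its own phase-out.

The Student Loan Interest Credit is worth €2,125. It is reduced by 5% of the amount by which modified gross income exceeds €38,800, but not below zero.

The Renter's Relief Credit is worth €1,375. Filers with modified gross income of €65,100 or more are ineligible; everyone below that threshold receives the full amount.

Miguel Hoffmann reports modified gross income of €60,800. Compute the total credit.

€2,400

Student Loan Interest Credit: 5% of the €22,000 excess over €38,800 is €1,100; credit = €2,125 − €1,100 = €1,025.
Renter's Relief Credit: €60,800 is below the €65,100 cutoff, so the full €1,375 applies.
Total: €1,025 + €1,375 = €2,400.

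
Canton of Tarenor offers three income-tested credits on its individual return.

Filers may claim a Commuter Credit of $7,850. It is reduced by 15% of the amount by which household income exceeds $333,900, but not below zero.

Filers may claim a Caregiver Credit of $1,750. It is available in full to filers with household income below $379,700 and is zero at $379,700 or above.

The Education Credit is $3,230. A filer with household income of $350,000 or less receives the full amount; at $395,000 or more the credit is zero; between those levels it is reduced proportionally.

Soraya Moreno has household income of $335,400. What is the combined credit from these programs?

$12,605

Commuter Credit: 15% of the $1,500 excess over $333,900 is $225; credit = $7,850 − $225 = $7,625.
Caregiver Credit: $335,400 is below the $379,700 cutoff, so the full $1,750 applies.
Education Credit: $335,400 is at or below the $350,000 threshold, so the full $3,230 applies.
Total: $7,625 + $1,750 + $3,230 = $12,605.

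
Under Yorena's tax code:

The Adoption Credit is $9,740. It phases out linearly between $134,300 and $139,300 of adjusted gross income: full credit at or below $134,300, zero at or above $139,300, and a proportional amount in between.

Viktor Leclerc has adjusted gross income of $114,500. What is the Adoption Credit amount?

$9,740

Adoption Credit: $114,500 is at or below the $134,300 threshold, so the full $9,740 applies.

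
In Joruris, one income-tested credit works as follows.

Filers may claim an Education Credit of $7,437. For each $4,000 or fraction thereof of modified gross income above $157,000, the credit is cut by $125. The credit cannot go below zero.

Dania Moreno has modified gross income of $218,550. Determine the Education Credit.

Education Credit: income exceeds $157,000 by $61,550, which is 16 full-or-partial $4,000 increments; reduction = 16 × $125 = $2,000, leaving $5,437.

$5,437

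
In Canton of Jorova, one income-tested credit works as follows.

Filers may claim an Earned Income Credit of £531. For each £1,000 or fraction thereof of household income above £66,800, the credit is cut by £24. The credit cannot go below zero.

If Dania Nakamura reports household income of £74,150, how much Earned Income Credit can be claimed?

Earned Income Credit: income exceeds £66,800 by £7,350, which is 8 full-or-partial £1,000 increments; reduction = 8 × £24 = £192, leaving £339.

£339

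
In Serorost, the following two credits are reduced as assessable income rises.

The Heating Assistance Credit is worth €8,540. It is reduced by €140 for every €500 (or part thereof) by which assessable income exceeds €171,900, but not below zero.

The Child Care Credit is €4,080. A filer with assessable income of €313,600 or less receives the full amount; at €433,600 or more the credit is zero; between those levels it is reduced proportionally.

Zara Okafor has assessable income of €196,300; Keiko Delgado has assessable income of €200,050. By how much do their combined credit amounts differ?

€1,120

Zara (€196,300): Heating Assistance Credit: income exceeds €171,900 by €24,400, which is 49 full-or-partial €500 increments; reduction = 49 × €140 = €6,860, leaving €1,680. Child Care Credit: €196,300 is at or below the €313,600 threshold, so the full €4,080 applies. total €1,680 + €4,080 = €5,760
Keiko (€200,050): Heating Assistance Credit: income exceeds €171,900 by €28,150, which is 57 full-or-partial €500 increments; reduction = 57 × €140 = €7,980, leaving €560. Child Care Credit: €200,050 is at or below the €313,600 threshold, so the full €4,080 applies. total €560 + €4,080 = €4,640
Difference: |€5,760 − €4,640| = €1,120.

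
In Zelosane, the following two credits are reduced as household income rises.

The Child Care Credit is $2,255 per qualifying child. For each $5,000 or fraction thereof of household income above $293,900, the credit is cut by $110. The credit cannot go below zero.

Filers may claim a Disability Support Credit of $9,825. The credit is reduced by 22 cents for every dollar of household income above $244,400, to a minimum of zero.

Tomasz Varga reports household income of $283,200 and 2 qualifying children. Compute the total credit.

Child Care Credit: base = 2 × $2,255 = $4,510. $283,200 is at or below the $293,900 threshold, so the full $4,510 applies.
Disability Support Credit: 22% of the $38,800 excess over $244,400 is $8,536; credit = $9,825 − $8,536 = $1,289.
Total: $4,510 + $1,289 = $5,799.

$5,799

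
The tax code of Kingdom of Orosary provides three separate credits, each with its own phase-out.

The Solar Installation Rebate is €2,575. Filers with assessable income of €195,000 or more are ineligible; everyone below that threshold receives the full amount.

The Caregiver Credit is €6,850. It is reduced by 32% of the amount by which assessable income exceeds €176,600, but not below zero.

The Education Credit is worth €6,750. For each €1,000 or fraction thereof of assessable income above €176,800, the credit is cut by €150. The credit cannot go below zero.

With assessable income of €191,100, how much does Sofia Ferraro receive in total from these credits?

Solar Installation Rebate: €191,100 is below the €195,000 cutoff, so the full €2,575 applies.
Caregiver Credit: 32% of the €14,500 excess over €176,600 is €4,640; credit = €6,850 − €4,640 = €2,210.
Education Credit: income exceeds €176,800 by €14,300, which is 15 full-or-partial €1,000 increments; reduction = 15 × €150 = €2,250, leaving €4,500.
Total: €2,575 + €2,210 + €4,500 = €9,285.

€9,285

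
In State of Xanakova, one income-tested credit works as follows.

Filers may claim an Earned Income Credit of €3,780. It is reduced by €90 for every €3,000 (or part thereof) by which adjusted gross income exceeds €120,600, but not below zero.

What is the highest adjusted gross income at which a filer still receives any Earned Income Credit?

After 41 increments the reduction is 41 × €90 = €3,690, leaving €90; one more increment wipes it out. Increment 41 ends at excess 41 × €3,000 = €123,000, so the highest qualifying income is €120,600 + €123,000 = €243,600.

€243,600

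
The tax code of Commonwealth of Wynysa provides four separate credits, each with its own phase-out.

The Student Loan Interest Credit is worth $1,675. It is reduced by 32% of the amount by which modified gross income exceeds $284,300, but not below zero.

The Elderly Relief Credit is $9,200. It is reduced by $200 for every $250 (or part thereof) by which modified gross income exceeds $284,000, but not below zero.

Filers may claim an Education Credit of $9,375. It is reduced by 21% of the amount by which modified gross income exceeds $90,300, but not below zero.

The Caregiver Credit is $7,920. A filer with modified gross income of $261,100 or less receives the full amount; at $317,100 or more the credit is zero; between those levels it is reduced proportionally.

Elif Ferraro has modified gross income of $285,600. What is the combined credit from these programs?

Student Loan Interest Credit: 32% of the $1,300 excess over $284,300 is $416; credit = $1,675 − $416 = $1,259.
Elderly Relief Credit: income exceeds $284,000 by $1,600, which is 7 full-or-partial $250 increments; reduction = 7 × $200 = $1,400, leaving $7,800.
Education Credit: 21% of the $195,300 excess over $90,300 is $41,013 ≥ base, so the credit is $0.
Caregiver Credit: $285,600 is $24,500 into a $56,000 phase-out range, leaving 31,500/56,000 of the credit: $7,920 × 31,500/56,000 = $4,455.
Total: $1,259 + $7,800 + $0 + $4,455 = $13,514.

$13,514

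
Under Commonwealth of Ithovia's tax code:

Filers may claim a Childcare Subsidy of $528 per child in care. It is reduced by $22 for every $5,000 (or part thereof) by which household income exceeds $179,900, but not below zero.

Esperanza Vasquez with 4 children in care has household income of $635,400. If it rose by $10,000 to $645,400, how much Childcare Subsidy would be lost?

At $635,400 — base = 4 × $528 = $2,112. income exceeds $179,900 by $455,500, which is 92 full-or-partial $5,000 increments; reduction = 92 × $22 = $2,024, leaving $88.
At $645,400 — base = 4 × $528 = $2,112. income exceeds $179,900 by $465,500, which is 94 full-or-partial $5,000 increments; reduction = 94 × $22 = $2,068, leaving $44.
Lost: $88 − $44 = $44.

$44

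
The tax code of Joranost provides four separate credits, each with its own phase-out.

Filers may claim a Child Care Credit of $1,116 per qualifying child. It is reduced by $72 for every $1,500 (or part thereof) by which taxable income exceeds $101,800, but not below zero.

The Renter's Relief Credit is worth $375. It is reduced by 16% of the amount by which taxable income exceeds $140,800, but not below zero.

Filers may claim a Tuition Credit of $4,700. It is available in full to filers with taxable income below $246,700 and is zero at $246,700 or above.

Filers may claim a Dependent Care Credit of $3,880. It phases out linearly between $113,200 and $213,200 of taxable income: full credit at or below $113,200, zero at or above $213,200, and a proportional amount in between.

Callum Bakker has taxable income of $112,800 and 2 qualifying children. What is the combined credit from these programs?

$10,611

Child Care Credit: base = 2 × $1,116 = $2,232. income exceeds $101,800 by $11,000, which is 8 full-or-partial $1,500 increments; reduction = 8 × $72 = $576, leaving $1,656.
Renter's Relief Credit: $112,800 is at or below the $140,800 threshold, so the full $375 applies.
Tuition Credit: $112,800 is below the $246,700 cutoff, so the full $4,700 applies.
Dependent Care Credit: $112,800 is at or below the $113,200 threshold, so the full $3,880 applies.
Total: $1,656 + $375 + $4,700 + $3,880 = $10,611.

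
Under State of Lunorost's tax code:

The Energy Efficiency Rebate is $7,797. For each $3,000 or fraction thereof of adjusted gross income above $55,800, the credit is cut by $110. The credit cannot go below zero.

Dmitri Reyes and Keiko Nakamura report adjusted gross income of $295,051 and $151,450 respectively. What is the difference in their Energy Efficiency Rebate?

Dmitri ($295,051): Energy Efficiency Rebate: income exceeds $55,800 by $239,251 → 80 increments × $110 = $8,800 ≥ base, so the credit is $0.
Keiko ($151,450): Energy Efficiency Rebate: income exceeds $55,800 by $95,650, which is 32 full-or-partial $3,000 increments; reduction = 32 × $110 = $3,520, leaving $4,277.
Difference: |$0 − $4,277| = $4,277.

$4,277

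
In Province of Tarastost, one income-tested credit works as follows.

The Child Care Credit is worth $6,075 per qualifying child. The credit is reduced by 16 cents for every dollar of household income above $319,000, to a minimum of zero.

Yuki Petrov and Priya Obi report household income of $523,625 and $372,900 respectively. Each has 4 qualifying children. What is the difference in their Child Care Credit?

Yuki ($523,625): Child Care Credit: base = 4 × $6,075 = $24,300. 16% of the $204,625 excess over $319,000 is $32,740 ≥ base, so the credit is $0.
Priya ($372,900): Child Care Credit: base = 4 × $6,075 = $24,300. 16% of the $53,900 excess over $319,000 is $8,624; credit = $24,300 − $8,624 = $15,676.
Difference: |$0 − $15,676| = $15,676.

$15,676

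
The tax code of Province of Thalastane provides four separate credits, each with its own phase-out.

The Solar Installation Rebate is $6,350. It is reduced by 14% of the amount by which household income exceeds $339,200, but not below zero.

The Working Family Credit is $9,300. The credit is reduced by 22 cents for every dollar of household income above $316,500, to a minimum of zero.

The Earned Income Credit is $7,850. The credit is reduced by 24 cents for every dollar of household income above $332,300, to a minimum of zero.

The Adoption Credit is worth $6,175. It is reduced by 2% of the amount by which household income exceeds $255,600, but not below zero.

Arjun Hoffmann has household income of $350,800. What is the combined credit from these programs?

Solar Installation Rebate: 14% of the $11,600 excess over $339,200 is $1,624; credit = $6,350 − $1,624 = $4,726.
Working Family Credit: 22% of the $34,300 excess over $316,500 is $7,546; credit = $9,300 − $7,546 = $1,754.
Earned Income Credit: 24% of the $18,500 excess over $332,300 is $4,440; credit = $7,850 − $4,440 = $3,410.
Adoption Credit: 2% of the $95,200 excess over $255,600 is $1,904; credit = $6,175 − $1,904 = $4,271.
Total: $4,726 + $1,754 + $3,410 + $4,271 = $14,161.

$14,161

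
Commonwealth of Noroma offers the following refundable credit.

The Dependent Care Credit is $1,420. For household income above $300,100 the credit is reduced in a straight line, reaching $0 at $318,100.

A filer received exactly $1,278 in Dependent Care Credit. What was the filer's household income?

$1,278 is 1,278/1,420 of the full $1,420, so 142/1,420 of the $18,000 range has been used: income = $300,100 + $18,000 × 142/1,420 = $301,900.

$301,900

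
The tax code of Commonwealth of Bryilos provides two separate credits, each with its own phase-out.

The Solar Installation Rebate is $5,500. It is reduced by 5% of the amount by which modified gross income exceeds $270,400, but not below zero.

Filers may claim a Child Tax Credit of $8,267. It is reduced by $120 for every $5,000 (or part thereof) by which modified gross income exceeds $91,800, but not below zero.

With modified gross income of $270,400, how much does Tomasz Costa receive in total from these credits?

$9,447

Solar Installation Rebate: $270,400 is at or below the $270,400 threshold, so the full $5,500 applies.
Child Tax Credit: income exceeds $91,800 by $178,600, which is 36 full-or-partial $5,000 increments; reduction = 36 × $120 = $4,320, leaving $3,947.
Total: $5,500 + $3,947 = $9,447.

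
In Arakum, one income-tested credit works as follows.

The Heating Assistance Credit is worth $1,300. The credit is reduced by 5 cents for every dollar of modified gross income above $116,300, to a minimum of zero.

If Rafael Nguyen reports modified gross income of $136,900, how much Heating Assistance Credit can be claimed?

Heating Assistance Credit: 5% of the $20,600 excess over $116,300 is $1,030; credit = $1,300 − $1,030 = $270.

$270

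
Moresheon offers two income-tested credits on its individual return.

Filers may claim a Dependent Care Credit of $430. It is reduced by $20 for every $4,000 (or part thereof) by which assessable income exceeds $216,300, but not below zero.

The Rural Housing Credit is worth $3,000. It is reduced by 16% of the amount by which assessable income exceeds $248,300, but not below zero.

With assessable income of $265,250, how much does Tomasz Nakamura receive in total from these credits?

$458

Dependent Care Credit: income exceeds $216,300 by $48,950, which is 13 full-or-partial $4,000 increments; reduction = 13 × $20 = $260, leaving $170.
Rural Housing Credit: 16% of the $16,950 excess over $248,300 is $2,712; credit = $3,000 − $2,712 = $288.
Total: $170 + $288 = $458.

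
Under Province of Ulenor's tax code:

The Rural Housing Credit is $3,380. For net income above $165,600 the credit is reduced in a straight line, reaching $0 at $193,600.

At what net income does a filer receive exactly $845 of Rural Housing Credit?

$186,600

$845 is 845/3,380 of the full $3,380, so 2,535/3,380 of the $28,000 range has been used: income = $165,600 + $28,000 × 2,535/3,380 = $186,600.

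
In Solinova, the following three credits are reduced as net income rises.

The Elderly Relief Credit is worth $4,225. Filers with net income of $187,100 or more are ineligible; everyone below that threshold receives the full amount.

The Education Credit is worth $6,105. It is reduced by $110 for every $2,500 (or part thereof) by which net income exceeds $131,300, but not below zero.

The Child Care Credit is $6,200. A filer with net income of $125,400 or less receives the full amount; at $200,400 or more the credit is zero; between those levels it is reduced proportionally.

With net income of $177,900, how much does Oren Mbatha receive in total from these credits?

$10,100

Elderly Relief Credit: $177,900 is below the $187,100 cutoff, so the full $4,225 applies.
Education Credit: income exceeds $131,300 by $46,600, which is 19 full-or-partial $2,500 increments; reduction = 19 × $110 = $2,090, leaving $4,015.
Child Care Credit: $177,900 is $52,500 into a $75,000 phase-out range, leaving 22,500/75,000 of the credit: $6,200 × 22,500/75,000 = $1,860.
Total: $4,225 + $4,015 + $1,860 = $10,100.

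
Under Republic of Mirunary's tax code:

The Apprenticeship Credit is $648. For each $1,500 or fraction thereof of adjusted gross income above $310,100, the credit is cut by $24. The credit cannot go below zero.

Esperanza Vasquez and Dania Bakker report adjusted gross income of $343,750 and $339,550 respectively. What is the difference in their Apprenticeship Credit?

$72

Esperanza ($343,750): Apprenticeship Credit: income exceeds $310,100 by $33,650, which is 23 full-or-partial $1,500 increments; reduction = 23 × $24 = $552, leaving $96.
Dania ($339,550): Apprenticeship Credit: income exceeds $310,100 by $29,450, which is 20 full-or-partial $1,500 increments; reduction = 20 × $24 = $480, leaving $168.
Difference: |$96 − $168| = $72.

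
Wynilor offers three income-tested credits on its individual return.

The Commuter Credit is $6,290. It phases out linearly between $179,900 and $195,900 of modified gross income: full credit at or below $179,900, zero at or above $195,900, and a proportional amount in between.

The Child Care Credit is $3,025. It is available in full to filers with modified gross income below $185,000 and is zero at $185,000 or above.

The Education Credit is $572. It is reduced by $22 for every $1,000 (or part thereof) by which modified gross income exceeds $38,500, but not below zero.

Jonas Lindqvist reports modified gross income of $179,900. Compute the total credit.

Commuter Credit: $179,900 is at or below the $179,900 threshold, so the full $6,290 applies.
Child Care Credit: $179,900 is below the $185,000 cutoff, so the full $3,025 applies.
Education Credit: income exceeds $38,500 by $141,400 → 142 increments × $22 = $3,124 ≥ base, so the credit is $0.
Total: $6,290 + $3,025 + $0 = $9,315.

$9,315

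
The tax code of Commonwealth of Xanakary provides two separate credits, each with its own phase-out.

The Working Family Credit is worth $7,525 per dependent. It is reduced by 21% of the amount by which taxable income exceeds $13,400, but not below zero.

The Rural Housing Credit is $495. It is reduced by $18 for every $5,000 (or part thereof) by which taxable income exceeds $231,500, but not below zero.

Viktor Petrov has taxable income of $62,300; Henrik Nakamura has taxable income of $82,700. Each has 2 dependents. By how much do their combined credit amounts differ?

$4,284

Viktor ($62,300): Working Family Credit: base = 2 × $7,525 = $15,050. 21% of the $48,900 excess over $13,400 is $10,269; credit = $15,050 − $10,269 = $4,781. Rural Housing Credit: $62,300 is at or below the $231,500 threshold, so the full $495 applies. total $4,781 + $495 = $5,276
Henrik ($82,700): Working Family Credit: base = 2 × $7,525 = $15,050. 21% of the $69,300 excess over $13,400 is $14,553; credit = $15,050 − $14,553 = $497. Rural Housing Credit: $82,700 is at or below the $231,500 threshold, so the full $495 applies. total $497 + $495 = $992
Difference: |$5,276 − $992| = $4,284.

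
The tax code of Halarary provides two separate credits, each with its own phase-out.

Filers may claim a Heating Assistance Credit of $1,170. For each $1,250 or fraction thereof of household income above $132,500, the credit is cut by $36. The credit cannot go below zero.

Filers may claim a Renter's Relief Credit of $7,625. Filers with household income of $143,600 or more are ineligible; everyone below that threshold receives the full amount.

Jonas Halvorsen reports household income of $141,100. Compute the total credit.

Heating Assistance Credit: income exceeds $132,500 by $8,600, which is 7 full-or-partial $1,250 increments; reduction = 7 × $36 = $252, leaving $918.
Renter's Relief Credit: $141,100 is below the $143,600 cutoff, so the full $7,625 applies.
Total: $918 + $7,625 = $8,543.

$8,543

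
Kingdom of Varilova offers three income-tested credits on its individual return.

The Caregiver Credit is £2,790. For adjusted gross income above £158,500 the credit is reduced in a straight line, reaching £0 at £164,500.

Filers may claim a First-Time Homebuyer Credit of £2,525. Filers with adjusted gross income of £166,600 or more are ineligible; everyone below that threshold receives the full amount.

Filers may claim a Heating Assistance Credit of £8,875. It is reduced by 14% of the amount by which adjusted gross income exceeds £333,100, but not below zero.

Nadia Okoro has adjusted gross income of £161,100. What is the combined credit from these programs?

£12,981

Caregiver Credit: £161,100 is £2,600 into a £6,000 phase-out range, leaving 3,400/6,000 of the credit: £2,790 × 3,400/6,000 = £1,581.
First-Time Homebuyer Credit: £161,100 is below the £166,600 cutoff, so the full £2,525 applies.
Heating Assistance Credit: £161,100 is at or below the £333,100 threshold, so the full £8,875 applies.
Total: £1,581 + £2,525 + £8,875 = £12,981.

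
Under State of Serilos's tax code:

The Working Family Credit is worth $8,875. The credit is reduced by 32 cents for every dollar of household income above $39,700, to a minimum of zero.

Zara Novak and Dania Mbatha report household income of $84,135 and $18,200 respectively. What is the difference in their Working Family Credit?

$8,875

Zara ($84,135): Working Family Credit: 32% of the $44,435 excess over $39,700 is $14,219.20 ≥ base, so the credit is $0.
Dania ($18,200): Working Family Credit: $18,200 is at or below the $39,700 threshold, so the full $8,875 applies.
Difference: |$0 − $8,875| = $8,875.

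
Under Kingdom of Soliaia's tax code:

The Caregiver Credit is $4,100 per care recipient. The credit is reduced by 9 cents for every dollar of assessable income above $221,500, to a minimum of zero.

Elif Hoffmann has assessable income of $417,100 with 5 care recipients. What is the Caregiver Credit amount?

$2,896

Caregiver Credit: base = 5 × $4,100 = $20,500. 9% of the $195,600 excess over $221,500 is $17,604; credit = $20,500 − $17,604 = $2,896.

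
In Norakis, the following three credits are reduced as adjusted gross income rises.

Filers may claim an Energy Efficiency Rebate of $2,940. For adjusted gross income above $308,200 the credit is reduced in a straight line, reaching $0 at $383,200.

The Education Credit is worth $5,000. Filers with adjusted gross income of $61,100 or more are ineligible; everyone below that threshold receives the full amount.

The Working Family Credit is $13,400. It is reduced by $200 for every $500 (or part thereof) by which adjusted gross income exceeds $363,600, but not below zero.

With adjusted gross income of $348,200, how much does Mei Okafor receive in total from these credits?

$14,772

Energy Efficiency Rebate: $348,200 is $40,000 into a $75,000 phase-out range, leaving 35,000/75,000 of the credit: $2,940 × 35,000/75,000 = $1,372.
Education Credit: $348,200 meets or exceeds the $61,100 cutoff, so the credit is $0.
Working Family Credit: $348,200 is at or below the $363,600 threshold, so the full $13,400 applies.
Total: $1,372 + $0 + $13,400 = $14,772.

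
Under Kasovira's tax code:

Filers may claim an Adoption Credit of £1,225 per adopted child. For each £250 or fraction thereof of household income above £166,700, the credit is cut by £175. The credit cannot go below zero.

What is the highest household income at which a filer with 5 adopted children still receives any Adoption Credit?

£175,200

Full credit = 5 × £1,225 = £6,125.
After 34 increments the reduction is 34 × £175 = £5,950, leaving £175; one more increment wipes it out. Increment 34 ends at excess 34 × £250 = £8,500, so the highest qualifying income is £166,700 + £8,500 = £175,200.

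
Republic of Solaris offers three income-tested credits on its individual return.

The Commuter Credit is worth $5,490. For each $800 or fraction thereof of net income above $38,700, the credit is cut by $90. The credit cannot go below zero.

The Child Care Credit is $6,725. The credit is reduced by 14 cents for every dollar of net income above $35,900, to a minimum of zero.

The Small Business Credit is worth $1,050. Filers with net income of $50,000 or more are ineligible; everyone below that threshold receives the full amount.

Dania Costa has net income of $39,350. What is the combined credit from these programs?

$12,692

Commuter Credit: income exceeds $38,700 by $650, which is 1 full-or-partial $800 increment; reduction = 1 × $90 = $90, leaving $5,400.
Child Care Credit: 14% of the $3,450 excess over $35,900 is $483; credit = $6,725 − $483 = $6,242.
Small Business Credit: $39,350 is below the $50,000 cutoff, so the full $1,050 applies.
Total: $5,400 + $6,242 + $1,050 = $12,692.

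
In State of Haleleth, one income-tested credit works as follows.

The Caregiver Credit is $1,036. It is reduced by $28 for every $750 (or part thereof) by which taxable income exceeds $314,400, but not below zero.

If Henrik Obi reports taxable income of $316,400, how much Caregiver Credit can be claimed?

$952

Caregiver Credit: income exceeds $314,400 by $2,000, which is 3 full-or-partial $750 increments; reduction = 3 × $28 = $84, leaving $952.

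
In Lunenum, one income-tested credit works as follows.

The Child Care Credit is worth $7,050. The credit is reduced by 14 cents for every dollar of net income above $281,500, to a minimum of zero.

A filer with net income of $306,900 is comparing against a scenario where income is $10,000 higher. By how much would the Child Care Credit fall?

$1,400

At $306,900 — 14% of the $25,400 excess over $281,500 is $3,556; credit = $7,050 − $3,556 = $3,494.
At $316,900 — 14% of the $35,400 excess over $281,500 is $4,956; credit = $7,050 − $4,956 = $2,094.
Lost: $3,494 − $2,094 = $1,400.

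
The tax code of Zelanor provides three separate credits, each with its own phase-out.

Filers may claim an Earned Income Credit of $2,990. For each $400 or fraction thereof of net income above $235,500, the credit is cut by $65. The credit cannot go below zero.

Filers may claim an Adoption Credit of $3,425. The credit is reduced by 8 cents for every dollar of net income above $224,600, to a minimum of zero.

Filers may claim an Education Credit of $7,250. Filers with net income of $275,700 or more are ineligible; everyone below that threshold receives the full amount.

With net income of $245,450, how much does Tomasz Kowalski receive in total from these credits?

$10,372

Earned Income Credit: income exceeds $235,500 by $9,950, which is 25 full-or-partial $400 increments; reduction = 25 × $65 = $1,625, leaving $1,365.
Adoption Credit: 8% of the $20,850 excess over $224,600 is $1,668; credit = $3,425 − $1,668 = $1,757.
Education Credit: $245,450 is below the $275,700 cutoff, so the full $7,250 applies.
Total: $1,365 + $1,757 + $7,250 = $10,372.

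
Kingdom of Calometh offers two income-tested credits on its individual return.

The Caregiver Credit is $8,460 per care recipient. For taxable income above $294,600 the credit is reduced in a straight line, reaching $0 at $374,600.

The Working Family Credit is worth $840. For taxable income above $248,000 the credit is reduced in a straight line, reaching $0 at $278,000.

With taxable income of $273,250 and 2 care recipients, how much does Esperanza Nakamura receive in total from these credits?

Caregiver Credit: base = 2 × $8,460 = $16,920. $273,250 is at or below the $294,600 threshold, so the full $16,920 applies.
Working Family Credit: $273,250 is $25,250 into a $30,000 phase-out range, leaving 4,750/30,000 of the credit: $840 × 4,750/30,000 = $133.
Total: $16,920 + $133 = $17,053.

$17,053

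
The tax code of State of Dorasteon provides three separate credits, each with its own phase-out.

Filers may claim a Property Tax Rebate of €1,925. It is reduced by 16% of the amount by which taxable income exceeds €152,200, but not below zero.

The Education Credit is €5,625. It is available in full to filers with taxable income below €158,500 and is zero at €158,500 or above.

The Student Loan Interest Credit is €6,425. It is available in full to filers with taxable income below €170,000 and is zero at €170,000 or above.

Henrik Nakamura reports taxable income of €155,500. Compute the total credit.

€13,447

Property Tax Rebate: 16% of the €3,300 excess over €152,200 is €528; credit = €1,925 − €528 = €1,397.
Education Credit: €155,500 is below the €158,500 cutoff, so the full €5,625 applies.
Student Loan Interest Credit: €155,500 is below the €170,000 cutoff, so the full €6,425 applies.
Total: €1,397 + €5,625 + €6,425 = €13,447.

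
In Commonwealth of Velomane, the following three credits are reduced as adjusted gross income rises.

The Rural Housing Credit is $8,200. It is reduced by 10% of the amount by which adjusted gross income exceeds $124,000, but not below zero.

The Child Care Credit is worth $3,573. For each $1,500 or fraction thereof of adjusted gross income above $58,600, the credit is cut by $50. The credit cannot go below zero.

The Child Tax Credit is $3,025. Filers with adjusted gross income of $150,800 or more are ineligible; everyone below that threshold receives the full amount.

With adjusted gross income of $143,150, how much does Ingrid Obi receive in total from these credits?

$10,033

Rural Housing Credit: 10% of the $19,150 excess over $124,000 is $1,915; credit = $8,200 − $1,915 = $6,285.
Child Care Credit: income exceeds $58,600 by $84,550, which is 57 full-or-partial $1,500 increments; reduction = 57 × $50 = $2,850, leaving $723.
Child Tax Credit: $143,150 is below the $150,800 cutoff, so the full $3,025 applies.
Total: $6,285 + $723 + $3,025 = $10,033.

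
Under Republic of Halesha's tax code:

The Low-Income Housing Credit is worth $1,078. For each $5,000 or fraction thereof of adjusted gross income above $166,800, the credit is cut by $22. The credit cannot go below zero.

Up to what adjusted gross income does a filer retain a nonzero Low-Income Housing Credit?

$406,800

After 48 increments the reduction is 48 × $22 = $1,056, leaving $22; one more increment wipes it out. Increment 48 ends at excess 48 × $5,000 = $240,000, so the highest qualifying income is $166,800 + $240,000 = $406,800.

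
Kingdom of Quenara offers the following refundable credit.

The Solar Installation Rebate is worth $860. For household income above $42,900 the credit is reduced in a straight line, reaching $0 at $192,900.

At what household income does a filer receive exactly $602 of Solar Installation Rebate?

$87,900

$602 is 602/860 of the full $860, so 258/860 of the $150,000 range has been used: income = $42,900 + $150,000 × 258/860 = $87,900.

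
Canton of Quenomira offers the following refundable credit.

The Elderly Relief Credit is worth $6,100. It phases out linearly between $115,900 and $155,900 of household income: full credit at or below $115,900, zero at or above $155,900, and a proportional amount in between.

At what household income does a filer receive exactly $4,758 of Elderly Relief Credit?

$124,700

$4,758 is 4,758/6,100 of the full $6,100, so 1,342/6,100 of the $40,000 range has been used: income = $115,900 + $40,000 × 1,342/6,100 = $124,700.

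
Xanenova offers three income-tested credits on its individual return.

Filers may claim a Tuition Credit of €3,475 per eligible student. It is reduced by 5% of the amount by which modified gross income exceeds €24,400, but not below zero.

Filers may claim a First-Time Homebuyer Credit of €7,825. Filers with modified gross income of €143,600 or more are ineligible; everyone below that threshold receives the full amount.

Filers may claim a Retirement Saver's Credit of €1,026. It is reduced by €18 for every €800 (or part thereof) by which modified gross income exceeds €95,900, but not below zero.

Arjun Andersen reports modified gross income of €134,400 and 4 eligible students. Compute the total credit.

Tuition Credit: base = 4 × €3,475 = €13,900. 5% of the €110,000 excess over €24,400 is €5,500; credit = €13,900 − €5,500 = €8,400.
First-Time Homebuyer Credit: €134,400 is below the €143,600 cutoff, so the full €7,825 applies.
Retirement Saver's Credit: income exceeds €95,900 by €38,500, which is 49 full-or-partial €800 increments; reduction = 49 × €18 = €882, leaving €144.
Total: €8,400 + €7,825 + €144 = €16,369.

€16,369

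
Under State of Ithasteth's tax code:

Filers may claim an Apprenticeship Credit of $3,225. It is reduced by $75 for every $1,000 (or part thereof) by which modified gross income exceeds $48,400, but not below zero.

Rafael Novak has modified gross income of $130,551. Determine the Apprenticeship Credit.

Apprenticeship Credit: income exceeds $48,400 by $82,151 → 83 increments × $75 = $6,225 ≥ base, so the credit is $0.

$0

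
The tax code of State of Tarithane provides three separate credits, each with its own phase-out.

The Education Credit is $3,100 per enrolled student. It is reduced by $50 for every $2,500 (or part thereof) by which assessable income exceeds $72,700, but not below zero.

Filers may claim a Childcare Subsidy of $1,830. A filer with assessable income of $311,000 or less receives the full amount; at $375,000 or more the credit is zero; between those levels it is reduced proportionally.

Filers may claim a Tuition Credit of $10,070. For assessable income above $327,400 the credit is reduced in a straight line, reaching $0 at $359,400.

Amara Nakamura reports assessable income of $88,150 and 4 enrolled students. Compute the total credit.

Education Credit: base = 4 × $3,100 = $12,400. income exceeds $72,700 by $15,450, which is 7 full-or-partial $2,500 increments; reduction = 7 × $50 = $350, leaving $12,050.
Childcare Subsidy: $88,150 is at or below the $311,000 threshold, so the full $1,830 applies.
Tuition Credit: $88,150 is at or below the $327,400 threshold, so the full $10,070 applies.
Total: $12,050 + $1,830 + $10,070 = $23,950.

$23,950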